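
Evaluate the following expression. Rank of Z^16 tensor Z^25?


rank(M(x)N) = rank(M)*rank(N)
16*25 = 400


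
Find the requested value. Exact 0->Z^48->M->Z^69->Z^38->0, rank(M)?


Alt sum=0:
(-1)^0*48 + (-1)^1*? + (-1)^2*69 + (-1)^3*38=0
rank(M)=79


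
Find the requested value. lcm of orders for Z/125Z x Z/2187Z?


Exponent = lcm of the cyclic orders; pairwise coprime => product.
5^3*3^7=125*2187=273375


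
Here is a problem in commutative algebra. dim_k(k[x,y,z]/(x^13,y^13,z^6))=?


Basis: x^iy^jz^k, i<13,j<13,k<6
13*13*6=1014


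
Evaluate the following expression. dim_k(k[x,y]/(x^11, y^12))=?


Basis: x^i*y^j, i<11, j<12
11*12=132


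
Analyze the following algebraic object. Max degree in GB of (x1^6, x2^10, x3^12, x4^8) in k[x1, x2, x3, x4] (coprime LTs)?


Pure powers, coprime LTs => already GB.
Degrees: 6, 10, 12, 8
Max=12


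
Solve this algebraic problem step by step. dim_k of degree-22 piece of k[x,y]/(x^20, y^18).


k[x,y], I = (x^20, y^18), d = 22
Need i < 20 and d-i < 18.
Range: 5 <= i <= 19.
H(22) = 15


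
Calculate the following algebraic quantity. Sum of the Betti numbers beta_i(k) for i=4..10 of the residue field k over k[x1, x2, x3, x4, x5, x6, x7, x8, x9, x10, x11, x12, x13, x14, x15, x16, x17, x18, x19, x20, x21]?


Koszul resolution: beta_i(k)=C(n,i), n=21
C(21,4)=5985, C(21,5)=20349, C(21,6)=54264, C(21,7)=116280, C(21,8)=203490, C(21,9)=293930, C(21,10)=352716
Sum=1047014


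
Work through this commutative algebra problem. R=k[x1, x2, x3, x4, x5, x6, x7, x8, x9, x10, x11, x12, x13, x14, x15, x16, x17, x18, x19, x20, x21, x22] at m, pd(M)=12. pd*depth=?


pd+depth=22
depth=22-12=10
pd*depth=12*10=120


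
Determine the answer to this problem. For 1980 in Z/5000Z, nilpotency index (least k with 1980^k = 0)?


1980^k mod 5000:
k=1: 1980
k=2: 400
k=3: 2000
k=4: 0
First zero at k = 4


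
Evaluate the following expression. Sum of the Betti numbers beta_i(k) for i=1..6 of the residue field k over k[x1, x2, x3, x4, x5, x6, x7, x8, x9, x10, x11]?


Koszul resolution: beta_i(k)=C(n,i), n=11
C(11,1)=11, C(11,2)=55, C(11,3)=165, C(11,4)=330, C(11,5)=462, C(11,6)=462
Sum=1485


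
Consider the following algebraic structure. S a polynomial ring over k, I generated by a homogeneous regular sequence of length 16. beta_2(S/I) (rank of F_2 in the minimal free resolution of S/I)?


Regular sequence => Koszul complex is the minimal free resolution.
Syz_1 minimally generated by Koszul relations f_i*e_j - f_j*e_i (i<j): mu(Syz_1) = beta_2 = C(m,2) = m(m-1)/2
m=16
16*15/2 = 120


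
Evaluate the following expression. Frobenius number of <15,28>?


gcd(15,28)=1 => F=ab-a-b=15*28-15-28=420-43=377


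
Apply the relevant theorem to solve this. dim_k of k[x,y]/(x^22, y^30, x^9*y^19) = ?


k[x,y]/I, I = (x^22, y^30, x^9*y^19)
Rect: 22x30=660. Corner: (22-9)x(30-19)=143.
dim = 660-143 = 517


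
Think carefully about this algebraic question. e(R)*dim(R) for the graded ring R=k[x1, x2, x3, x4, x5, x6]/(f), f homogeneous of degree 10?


e(R)=deg(f)=10, dim(R)=6-1=5
e*dim=10*5=50


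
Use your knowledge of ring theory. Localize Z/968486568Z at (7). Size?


7-primary part: 968486568=7^9*24
Size=7^9=40353607


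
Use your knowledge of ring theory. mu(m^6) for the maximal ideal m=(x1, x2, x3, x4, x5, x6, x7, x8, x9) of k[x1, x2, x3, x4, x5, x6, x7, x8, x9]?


Graded Nakayama: mu(m^d) = dim_k (m^d/m^(d+1)) = #degree-6 monomials in 9 vars
C(n+d-1,d)=C(14,6)=3003


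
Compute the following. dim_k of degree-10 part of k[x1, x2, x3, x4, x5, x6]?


C(d+n-1,n-1)=C(15,5)=3003


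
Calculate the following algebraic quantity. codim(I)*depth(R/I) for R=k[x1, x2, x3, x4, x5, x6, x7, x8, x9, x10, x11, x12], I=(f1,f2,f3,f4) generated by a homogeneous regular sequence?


codim=4, depth=dim(R/I)=12-4=8
Product=4*8=32


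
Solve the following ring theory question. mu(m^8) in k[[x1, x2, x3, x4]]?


C(n+d-1,d)=C(11,8)=165


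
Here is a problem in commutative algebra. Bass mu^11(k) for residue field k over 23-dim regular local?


C(n,i)=C(23,11)=1352078


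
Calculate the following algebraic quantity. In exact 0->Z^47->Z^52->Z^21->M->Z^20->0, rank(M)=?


Alt sum=0:
(-1)^0*47 + (-1)^1*52 + (-1)^2*21 + (-1)^3*? + (-1)^4*20=0
rank(M)=36


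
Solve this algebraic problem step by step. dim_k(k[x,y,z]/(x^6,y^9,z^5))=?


Basis: x^iy^jz^k, i<6,j<9,k<5
6*9*5=270


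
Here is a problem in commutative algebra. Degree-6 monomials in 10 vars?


C(d+n-1,n-1)=C(15,9)=5005


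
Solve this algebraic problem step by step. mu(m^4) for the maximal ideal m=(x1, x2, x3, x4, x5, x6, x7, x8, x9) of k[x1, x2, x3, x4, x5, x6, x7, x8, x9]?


Graded Nakayama: mu(m^d) = dim_k (m^d/m^(d+1)) = #degree-4 monomials in 9 vars
C(n+d-1,d)=C(12,4)=495


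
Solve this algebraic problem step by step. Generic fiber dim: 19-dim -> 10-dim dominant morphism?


dim(fiber)=dim(X)-dim(Y)=19-10=9


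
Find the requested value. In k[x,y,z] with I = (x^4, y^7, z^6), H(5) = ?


Need i<4, j<7, k<6 with i+j+k=5.
For each i, j ranges over max(0,5-i-5)..min(6,5-i):
  i=0: j in [0,5] -> 6
  i=1: j in [0,4] -> 5
  i=2: j in [0,3] -> 4
  i=3: j in [0,2] -> 3
H(5) = 6+5+4+3 = 18


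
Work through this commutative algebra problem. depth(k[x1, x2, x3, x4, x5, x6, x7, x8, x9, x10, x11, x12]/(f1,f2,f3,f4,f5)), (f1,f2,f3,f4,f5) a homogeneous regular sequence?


depth(R)=12
depth(R/I)=12-5=7


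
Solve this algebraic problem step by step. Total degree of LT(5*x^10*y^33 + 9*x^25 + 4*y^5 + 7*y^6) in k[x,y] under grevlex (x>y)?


LT: 5*x^10*y^33
deg_x=10, deg_y=33
Total=10+33=43


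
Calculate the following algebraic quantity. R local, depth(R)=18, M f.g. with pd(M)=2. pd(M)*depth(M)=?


pd+depth=18
depth=18-2=16
pd*depth=2*16=32


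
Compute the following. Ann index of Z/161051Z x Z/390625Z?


Exponent = lcm of the cyclic orders; pairwise coprime => product.
11^5*5^8=161051*390625=62910546875


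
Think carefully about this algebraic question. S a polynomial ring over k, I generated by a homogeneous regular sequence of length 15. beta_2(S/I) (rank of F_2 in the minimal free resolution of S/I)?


Regular sequence => Koszul complex is the minimal free resolution.
Syz_1 minimally generated by Koszul relations f_i*e_j - f_j*e_i (i<j): mu(Syz_1) = beta_2 = C(m,2) = m(m-1)/2
m=15
15*14/2 = 105


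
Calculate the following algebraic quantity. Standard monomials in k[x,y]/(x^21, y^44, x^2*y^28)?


k[x,y]/I, I = (x^21, y^44, x^2*y^28)
Rect: 21x44=924. Corner: (21-2)x(44-28)=304.
dim = 924-304 = 620


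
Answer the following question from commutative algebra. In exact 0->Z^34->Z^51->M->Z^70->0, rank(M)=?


Alt sum=0:
(-1)^0*34 + (-1)^1*51 + (-1)^2*? + (-1)^3*70=0
rank(M)=87


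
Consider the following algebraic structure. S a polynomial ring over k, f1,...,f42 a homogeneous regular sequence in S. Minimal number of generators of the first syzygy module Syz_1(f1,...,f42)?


Regular sequence => Koszul complex is the minimal free resolution.
Syz_1 minimally generated by Koszul relations f_i*e_j - f_j*e_i (i<j): mu(Syz_1) = beta_2 = C(m,2) = m(m-1)/2
m=42
42*41/2 = 861


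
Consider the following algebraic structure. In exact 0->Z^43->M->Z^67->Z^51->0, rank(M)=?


Alt sum=0:
(-1)^0*43 + (-1)^1*? + (-1)^2*67 + (-1)^3*51=0
rank(M)=59


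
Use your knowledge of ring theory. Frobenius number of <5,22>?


gcd(5,22)=1 => F=ab-a-b=5*22-5-22=110-27=83


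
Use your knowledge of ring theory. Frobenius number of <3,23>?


gcd(3,23)=1 => F=ab-a-b=3*23-3-23=69-26=43


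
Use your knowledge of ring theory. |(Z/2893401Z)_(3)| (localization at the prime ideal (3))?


3-primary part: 2893401=3^10*49
Size=3^10=59049


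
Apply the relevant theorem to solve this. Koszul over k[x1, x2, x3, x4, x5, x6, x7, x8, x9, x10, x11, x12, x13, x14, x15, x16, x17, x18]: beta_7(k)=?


C(n,i)=C(18,7)=31824


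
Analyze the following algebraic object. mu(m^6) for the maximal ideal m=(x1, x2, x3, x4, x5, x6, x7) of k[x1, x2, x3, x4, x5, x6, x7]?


Graded Nakayama: mu(m^d) = dim_k (m^d/m^(d+1)) = #degree-6 monomials in 7 vars
C(n+d-1,d)=C(12,6)=924


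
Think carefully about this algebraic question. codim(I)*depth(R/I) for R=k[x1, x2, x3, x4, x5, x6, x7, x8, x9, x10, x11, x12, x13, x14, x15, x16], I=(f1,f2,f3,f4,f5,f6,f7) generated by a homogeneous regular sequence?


codim=7, depth=dim(R/I)=16-7=9
Product=7*9=63


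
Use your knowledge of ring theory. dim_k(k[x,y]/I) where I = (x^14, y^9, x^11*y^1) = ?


k[x,y]/I, I = (x^14, y^9, x^11*y^1)
Rect: 14x9=126. Corner: (14-11)x(9-1)=24.
dim = 126-24 = 102


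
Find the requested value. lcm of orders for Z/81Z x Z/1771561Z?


Exponent = lcm of the cyclic orders; pairwise coprime => product.
3^4*11^6=81*1771561=143496441


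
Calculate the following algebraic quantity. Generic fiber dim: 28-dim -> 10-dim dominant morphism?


dim(fiber)=dim(X)-dim(Y)=28-10=18


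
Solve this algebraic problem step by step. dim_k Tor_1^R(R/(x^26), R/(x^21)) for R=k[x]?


Tor_1(R/I,R/J)=(I cap J)/IJ=(x^26)/(x^47)
dim=47-26=min(26,21)=21


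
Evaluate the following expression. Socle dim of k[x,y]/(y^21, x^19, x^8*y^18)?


Socle = ann(m) = span of standard monomials u with x*u, y*u in I (staircase corners).
Minimal generators: x^19, x^8*y^18, y^21
Corners: x^7y^20, x^18y^17
Socle dim=2


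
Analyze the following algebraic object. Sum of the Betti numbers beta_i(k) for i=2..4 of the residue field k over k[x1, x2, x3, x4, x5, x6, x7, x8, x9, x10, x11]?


Koszul resolution: beta_i(k)=C(n,i), n=11
C(11,2)=55, C(11,3)=165, C(11,4)=330
Sum=550


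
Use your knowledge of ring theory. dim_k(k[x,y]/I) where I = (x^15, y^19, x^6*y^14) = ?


k[x,y]/I, I = (x^15, y^19, x^6*y^14)
Rect: 15x19=285. Corner: (15-6)x(19-14)=45.
dim = 285-45 = 240


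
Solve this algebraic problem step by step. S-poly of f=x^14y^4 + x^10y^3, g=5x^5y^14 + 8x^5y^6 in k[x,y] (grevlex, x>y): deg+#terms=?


LT(f)=x^14y^4, LT(g)=5x^5y^14
lcm(LM)=x^14y^14
S(f,g) (scaled by 5 to clear denominators) = 5y^10*f - x^9*g = 5x^10y^13 - 8x^14y^6
2 terms, deg 23.
23+2=25


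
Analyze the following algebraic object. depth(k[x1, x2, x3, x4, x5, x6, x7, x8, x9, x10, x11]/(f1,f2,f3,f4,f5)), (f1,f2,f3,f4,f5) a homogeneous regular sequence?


depth(R)=11
depth(R/I)=11-5=6


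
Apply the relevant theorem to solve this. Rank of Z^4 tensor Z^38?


rank(M(x)N) = rank(M)*rank(N)
4*38 = 152


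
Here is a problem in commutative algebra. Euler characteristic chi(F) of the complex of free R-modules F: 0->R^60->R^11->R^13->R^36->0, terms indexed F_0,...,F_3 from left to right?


chi = sum (-1)^i * rank:
(-1)^0*60=60
(-1)^1*11=-11
(-1)^2*13=13
(-1)^3*36=-36
chi=26


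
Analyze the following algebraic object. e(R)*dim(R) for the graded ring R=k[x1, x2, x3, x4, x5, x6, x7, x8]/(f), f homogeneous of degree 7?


e(R)=deg(f)=7, dim(R)=8-1=7
e*dim=7*7=49


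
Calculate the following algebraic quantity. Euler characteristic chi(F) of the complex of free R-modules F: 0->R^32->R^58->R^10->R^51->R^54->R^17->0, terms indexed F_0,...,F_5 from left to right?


chi = sum (-1)^i * rank:
(-1)^0*32=32
(-1)^1*58=-58
(-1)^2*10=10
(-1)^3*51=-51
(-1)^4*54=54
(-1)^5*17=-17
chi=-30


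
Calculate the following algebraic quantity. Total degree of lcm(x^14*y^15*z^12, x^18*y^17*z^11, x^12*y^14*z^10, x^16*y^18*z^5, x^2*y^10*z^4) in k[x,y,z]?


lcm = componentwise max:
x: max(14,18,12,16,2)=18
y: max(15,17,14,18,10)=18
z: max(12,11,10,5,4)=12
Total=18+18+12=48


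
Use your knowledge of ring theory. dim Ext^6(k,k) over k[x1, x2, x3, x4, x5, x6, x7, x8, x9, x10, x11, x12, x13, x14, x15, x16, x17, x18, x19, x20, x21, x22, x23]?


C(n,i)=C(23,6)=100947


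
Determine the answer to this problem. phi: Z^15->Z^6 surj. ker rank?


rank(ker) = 15-6 = 9


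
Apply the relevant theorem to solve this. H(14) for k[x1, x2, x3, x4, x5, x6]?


C(d+n-1,n-1)=C(19,5)=11628


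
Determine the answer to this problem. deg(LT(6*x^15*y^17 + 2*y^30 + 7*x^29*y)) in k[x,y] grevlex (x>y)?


LT: 6*x^15*y^17
deg_x=15, deg_y=17
Total=15+17=32


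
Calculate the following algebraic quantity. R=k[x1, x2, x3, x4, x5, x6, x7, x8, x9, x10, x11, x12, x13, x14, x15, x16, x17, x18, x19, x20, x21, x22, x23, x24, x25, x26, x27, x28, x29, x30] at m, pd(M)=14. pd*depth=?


pd+depth=30
depth=30-14=16
pd*depth=14*16=224


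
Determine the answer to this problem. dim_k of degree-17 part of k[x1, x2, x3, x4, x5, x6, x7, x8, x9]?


C(d+n-1,n-1)=C(25,8)=1081575


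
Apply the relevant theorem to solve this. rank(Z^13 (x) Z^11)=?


rank(M(x)N) = rank(M)*rank(N)
13*11 = 143


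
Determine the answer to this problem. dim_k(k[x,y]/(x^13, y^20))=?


Basis: x^i*y^j, i<13, j<20
13*20=260


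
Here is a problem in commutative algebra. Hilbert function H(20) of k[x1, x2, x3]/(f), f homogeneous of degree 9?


C(22,2)-C(13,2)=231-78=153


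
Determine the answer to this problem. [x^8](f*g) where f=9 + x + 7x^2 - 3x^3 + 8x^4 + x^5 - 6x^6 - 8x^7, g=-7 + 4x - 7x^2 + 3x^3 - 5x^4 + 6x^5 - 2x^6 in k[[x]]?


[x^8] = sum a_i*b_j, i+j=8
  7*-2=-14
  -3*6=-18
  8*-5=-40
  1*3=3
  -6*-7=42
  -8*4=-32
Sum=-59


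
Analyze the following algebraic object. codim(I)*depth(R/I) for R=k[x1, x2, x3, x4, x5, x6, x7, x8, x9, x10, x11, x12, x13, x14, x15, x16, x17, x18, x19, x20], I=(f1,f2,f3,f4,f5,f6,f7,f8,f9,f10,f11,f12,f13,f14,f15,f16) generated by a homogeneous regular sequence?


codim=16, depth=dim(R/I)=20-16=4
Product=16*4=64


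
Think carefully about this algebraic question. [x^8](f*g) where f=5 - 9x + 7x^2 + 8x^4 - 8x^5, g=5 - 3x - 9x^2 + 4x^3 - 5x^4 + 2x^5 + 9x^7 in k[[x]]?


[x^8] = sum a_i*b_j, i+j=8
  -9*9=-81
  8*-5=-40
  -8*4=-32
Sum=-153


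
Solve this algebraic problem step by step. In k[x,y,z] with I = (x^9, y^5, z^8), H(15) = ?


Need i<9, j<5, k<8 with i+j+k=15.
For each i, j ranges over max(0,15-i-7)..min(4,15-i):
  i=0: j in [8,4] -> 0
  i=1: j in [7,4] -> 0
  i=2: j in [6,4] -> 0
  i=3: j in [5,4] -> 0
  i=4: j in [4,4] -> 1
  i=5: j in [3,4] -> 2
  i=6: j in [2,4] -> 3
  i=7: j in [1,4] -> 4
  i=8: j in [0,4] -> 5
H(15) = 0+0+0+0+1+2+3+4+5 = 15


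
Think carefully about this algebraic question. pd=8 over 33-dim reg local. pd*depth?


pd+depth=33
depth=33-8=25
pd*depth=8*25=200


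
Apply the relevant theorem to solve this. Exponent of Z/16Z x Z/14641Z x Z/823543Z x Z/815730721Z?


Exponent = lcm of the cyclic orders; pairwise coprime => product.
2^4*11^4*7^7*13^8=16*14641*823543*815730721=157370680155735814768


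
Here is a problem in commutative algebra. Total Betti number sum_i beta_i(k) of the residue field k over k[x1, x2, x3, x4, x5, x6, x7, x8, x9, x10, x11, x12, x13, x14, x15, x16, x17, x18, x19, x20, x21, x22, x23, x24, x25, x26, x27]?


Koszul resolution: beta_i(k)=C(n,i), n=27
sum_i C(27,i) = 2^27 = 134217728


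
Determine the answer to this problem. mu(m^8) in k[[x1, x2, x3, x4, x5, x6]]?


C(n+d-1,d)=C(13,8)=1287


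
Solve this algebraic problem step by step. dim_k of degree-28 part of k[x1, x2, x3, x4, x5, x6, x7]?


C(d+n-1,n-1)=C(34,6)=1344904


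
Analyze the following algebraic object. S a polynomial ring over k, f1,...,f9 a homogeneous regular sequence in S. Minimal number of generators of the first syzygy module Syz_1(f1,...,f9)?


Regular sequence => Koszul complex is the minimal free resolution.
Syz_1 minimally generated by Koszul relations f_i*e_j - f_j*e_i (i<j): mu(Syz_1) = beta_2 = C(m,2) = m(m-1)/2
m=9
9*8/2 = 36


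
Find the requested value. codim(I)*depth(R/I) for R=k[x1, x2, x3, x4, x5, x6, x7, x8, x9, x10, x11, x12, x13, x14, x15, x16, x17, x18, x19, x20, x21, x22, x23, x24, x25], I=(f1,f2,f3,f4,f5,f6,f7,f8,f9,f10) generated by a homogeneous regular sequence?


codim=10, depth=dim(R/I)=25-10=15
Product=10*15=150


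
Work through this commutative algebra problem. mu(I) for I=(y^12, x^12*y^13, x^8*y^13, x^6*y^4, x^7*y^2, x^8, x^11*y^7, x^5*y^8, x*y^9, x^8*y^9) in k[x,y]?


Remove redundant (divisible by others).
x^11*y^7 redundant.
x^8*y^9 redundant.
x^8*y^13 redundant.
x^12*y^13 redundant.
Min: x^8, x^7*y^2, x^6*y^4, x^5*y^8, x*y^9, y^12
Count=6


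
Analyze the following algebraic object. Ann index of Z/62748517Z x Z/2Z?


Exponent = lcm of the cyclic orders; pairwise coprime => product.
13^7*2^1=62748517*2=125497034


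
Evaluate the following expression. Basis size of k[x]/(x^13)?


Basis: 1,x,...,x^12
dim=13


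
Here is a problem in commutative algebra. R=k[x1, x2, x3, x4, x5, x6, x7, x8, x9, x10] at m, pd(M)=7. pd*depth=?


pd+depth=10
depth=10-7=3
pd*depth=7*3=21


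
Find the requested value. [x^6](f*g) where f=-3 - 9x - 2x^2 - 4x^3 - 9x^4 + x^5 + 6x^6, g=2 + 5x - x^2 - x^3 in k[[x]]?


[x^6] = sum a_i*b_j, i+j=6
  -4*-1=4
  -9*-1=9
  1*5=5
  6*2=12
Sum=30


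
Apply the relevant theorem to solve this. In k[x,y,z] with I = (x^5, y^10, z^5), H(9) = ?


Need i<5, j<10, k<5 with i+j+k=9.
For each i, j ranges over max(0,9-i-4)..min(9,9-i):
  i=0: j in [5,9] -> 5
  i=1: j in [4,8] -> 5
  i=2: j in [3,7] -> 5
  i=3: j in [2,6] -> 5
  i=4: j in [1,5] -> 5
H(9) = 5+5+5+5+5 = 25


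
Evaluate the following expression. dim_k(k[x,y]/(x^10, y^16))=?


Basis: x^i*y^j, i<10, j<16
10*16=160


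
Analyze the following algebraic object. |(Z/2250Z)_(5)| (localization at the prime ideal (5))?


5-primary part: 2250=5^3*18
Size=5^3=125


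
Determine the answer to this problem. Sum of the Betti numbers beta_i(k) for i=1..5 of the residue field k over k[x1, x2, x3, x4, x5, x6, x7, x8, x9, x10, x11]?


Koszul resolution: beta_i(k)=C(n,i), n=11
C(11,1)=11, C(11,2)=55, C(11,3)=165, C(11,4)=330, C(11,5)=462
Sum=1023


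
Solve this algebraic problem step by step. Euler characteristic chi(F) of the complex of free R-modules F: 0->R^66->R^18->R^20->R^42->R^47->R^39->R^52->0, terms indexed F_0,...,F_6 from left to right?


chi = sum (-1)^i * rank:
(-1)^0*66=66
(-1)^1*18=-18
(-1)^2*20=20
(-1)^3*42=-42
(-1)^4*47=47
(-1)^5*39=-39
(-1)^6*52=52
chi=86


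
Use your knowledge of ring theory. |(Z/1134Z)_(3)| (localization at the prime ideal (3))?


3-primary part: 1134=3^4*14
Size=3^4=81


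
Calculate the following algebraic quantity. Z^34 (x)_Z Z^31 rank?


rank(M(x)N) = rank(M)*rank(N)
34*31 = 1054


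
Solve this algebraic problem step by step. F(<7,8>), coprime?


gcd(7,8)=1 => F=ab-a-b=7*8-7-8=56-15=41


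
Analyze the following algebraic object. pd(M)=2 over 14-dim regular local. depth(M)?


pd+depth=depth(R)=14
depth=14-2=12


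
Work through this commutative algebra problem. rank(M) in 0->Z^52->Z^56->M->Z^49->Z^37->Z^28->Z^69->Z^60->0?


Alt sum=0:
(-1)^0*52 + (-1)^1*56 + (-1)^2*? + (-1)^3*49 + (-1)^4*37 + (-1)^5*28 + (-1)^6*69 + (-1)^7*60=0
rank(M)=35


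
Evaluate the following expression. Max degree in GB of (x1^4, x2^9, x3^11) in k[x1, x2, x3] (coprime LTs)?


Pure powers, coprime LTs => already GB.
Degrees: 4, 9, 11
Max=11


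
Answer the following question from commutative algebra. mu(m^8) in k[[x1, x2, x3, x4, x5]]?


C(n+d-1,d)=C(12,8)=495


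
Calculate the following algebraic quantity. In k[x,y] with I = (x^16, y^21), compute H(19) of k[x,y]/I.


k[x,y], I = (x^16, y^21), d = 19
Need i < 16 and d-i < 21.
Range: 0 <= i <= 15.
H(19) = 16


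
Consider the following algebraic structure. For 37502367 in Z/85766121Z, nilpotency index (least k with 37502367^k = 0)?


37502367^k mod 85766121:
k=1: 37502367
k=2: 28931805
k=3: 10576062
k=4: 45119592
k=5: 32672808
k=6: 0
First zero at k = 6


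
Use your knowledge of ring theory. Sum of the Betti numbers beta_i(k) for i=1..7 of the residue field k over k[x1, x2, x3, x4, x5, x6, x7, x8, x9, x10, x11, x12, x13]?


Koszul resolution: beta_i(k)=C(n,i), n=13
C(13,1)=13, C(13,2)=78, C(13,3)=286, C(13,4)=715, C(13,5)=1287, C(13,6)=1716, C(13,7)=1716
Sum=5811


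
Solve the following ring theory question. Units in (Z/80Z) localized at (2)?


Local ring = Z/16Z.
phi(16) = 2^3*(2-1) = 8


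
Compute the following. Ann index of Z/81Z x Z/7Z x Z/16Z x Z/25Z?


Exponent = lcm of the cyclic orders; pairwise coprime => product.
3^4*7^1*2^4*5^2=81*7*16*25=226800


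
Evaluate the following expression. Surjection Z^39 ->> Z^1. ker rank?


rank(ker) = 39-1 = 38


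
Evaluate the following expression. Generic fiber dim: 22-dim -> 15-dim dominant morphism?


dim(fiber)=dim(X)-dim(Y)=22-15=7


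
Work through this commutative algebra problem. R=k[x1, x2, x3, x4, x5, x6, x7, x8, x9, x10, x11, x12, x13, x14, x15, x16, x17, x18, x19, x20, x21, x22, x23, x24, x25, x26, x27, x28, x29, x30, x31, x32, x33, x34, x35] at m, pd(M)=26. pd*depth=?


pd+depth=35
depth=35-26=9
pd*depth=26*9=234


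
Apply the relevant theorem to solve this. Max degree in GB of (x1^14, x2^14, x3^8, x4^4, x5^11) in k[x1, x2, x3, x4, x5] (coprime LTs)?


Pure powers, coprime LTs => already GB.
Degrees: 14, 14, 8, 4, 11
Max=14


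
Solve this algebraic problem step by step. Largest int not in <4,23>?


gcd(4,23)=1 => F=ab-a-b=4*23-4-23=92-27=65


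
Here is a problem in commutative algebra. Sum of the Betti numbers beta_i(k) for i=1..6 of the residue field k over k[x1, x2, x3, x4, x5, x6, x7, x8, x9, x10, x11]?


Koszul resolution: beta_i(k)=C(n,i), n=11
C(11,1)=11, C(11,2)=55, C(11,3)=165, C(11,4)=330, C(11,5)=462, C(11,6)=462
Sum=1485


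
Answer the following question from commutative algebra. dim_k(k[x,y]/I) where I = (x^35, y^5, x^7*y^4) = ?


k[x,y]/I, I = (x^35, y^5, x^7*y^4)
Rect: 35x5=175. Corner: (35-7)x(5-4)=28.
dim = 175-28 = 147


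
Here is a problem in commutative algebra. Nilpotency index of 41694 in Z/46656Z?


41694^k mod 46656:
k=1: 41694
k=2: 33732
k=3: 23544
k=4: 1296
k=5: 7776
k=6: 0
First zero at k = 6


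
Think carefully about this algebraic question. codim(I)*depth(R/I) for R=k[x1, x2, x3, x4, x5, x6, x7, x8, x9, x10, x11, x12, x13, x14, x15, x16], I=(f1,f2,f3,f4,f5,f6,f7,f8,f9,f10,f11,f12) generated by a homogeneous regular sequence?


codim=12, depth=dim(R/I)=16-12=4
Product=12*4=48


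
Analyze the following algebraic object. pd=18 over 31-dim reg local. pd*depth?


pd+depth=31
depth=31-18=13
pd*depth=18*13=234


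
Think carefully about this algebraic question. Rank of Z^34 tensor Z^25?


rank(M(x)N) = rank(M)*rank(N)
34*25 = 850


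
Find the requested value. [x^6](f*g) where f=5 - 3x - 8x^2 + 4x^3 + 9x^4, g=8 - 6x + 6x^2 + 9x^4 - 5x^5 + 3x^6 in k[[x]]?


[x^6] = sum a_i*b_j, i+j=6
  5*3=15
  -3*-5=15
  -8*9=-72
  9*6=54
Sum=12


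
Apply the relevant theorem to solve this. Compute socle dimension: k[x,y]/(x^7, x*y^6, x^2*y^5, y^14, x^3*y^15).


Socle = ann(m) = span of standard monomials u with x*u, y*u in I (staircase corners).
Redundant generators: x^3*y^15
Minimal generators: x^7, x^2*y^5, x*y^6, y^14
Corners: y^13, xy^5, x^6y^4
Socle dim=3


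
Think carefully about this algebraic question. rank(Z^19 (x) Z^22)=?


rank(M(x)N) = rank(M)*rank(N)
19*22 = 418


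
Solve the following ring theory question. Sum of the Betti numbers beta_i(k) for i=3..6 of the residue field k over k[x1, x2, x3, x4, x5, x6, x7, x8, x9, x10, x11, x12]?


Koszul resolution: beta_i(k)=C(n,i), n=12
C(12,3)=220, C(12,4)=495, C(12,5)=792, C(12,6)=924
Sum=2431


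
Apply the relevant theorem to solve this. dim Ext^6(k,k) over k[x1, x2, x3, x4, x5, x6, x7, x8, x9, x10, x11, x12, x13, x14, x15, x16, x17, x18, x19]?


C(n,i)=C(19,6)=27132


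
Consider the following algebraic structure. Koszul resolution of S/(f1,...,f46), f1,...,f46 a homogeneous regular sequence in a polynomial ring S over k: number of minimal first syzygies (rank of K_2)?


Regular sequence => Koszul complex is the minimal free resolution.
Syz_1 minimally generated by Koszul relations f_i*e_j - f_j*e_i (i<j): mu(Syz_1) = beta_2 = C(m,2) = m(m-1)/2
m=46
46*45/2 = 1035


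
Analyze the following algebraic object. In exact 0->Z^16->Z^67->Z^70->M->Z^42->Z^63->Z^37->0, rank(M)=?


Alt sum=0:
(-1)^0*16 + (-1)^1*67 + (-1)^2*70 + (-1)^3*? + (-1)^4*42 + (-1)^5*63 + (-1)^6*37=0
rank(M)=35


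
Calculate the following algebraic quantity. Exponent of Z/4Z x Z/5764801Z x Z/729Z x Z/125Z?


Exponent = lcm of the cyclic orders; pairwise coprime => product.
2^2*7^8*3^6*5^3=4*5764801*729*125=2101269964500


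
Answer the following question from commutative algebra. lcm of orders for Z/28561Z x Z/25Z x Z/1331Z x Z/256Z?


Exponent = lcm of the cyclic orders; pairwise coprime => product.
13^4*5^2*11^3*2^8=28561*25*1331*256=243294022400


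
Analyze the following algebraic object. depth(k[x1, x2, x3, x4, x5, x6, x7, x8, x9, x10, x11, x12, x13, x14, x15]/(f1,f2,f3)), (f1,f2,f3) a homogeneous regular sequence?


depth(R)=15
depth(R/I)=15-3=12


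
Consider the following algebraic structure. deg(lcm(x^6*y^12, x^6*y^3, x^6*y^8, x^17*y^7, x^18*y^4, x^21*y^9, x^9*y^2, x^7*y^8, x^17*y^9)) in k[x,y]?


lcm = componentwise max:
x: max(6,6,6,17,18,21,9,7,17)=21
y: max(12,3,8,7,4,9,2,8,9)=12
Total=21+12=33


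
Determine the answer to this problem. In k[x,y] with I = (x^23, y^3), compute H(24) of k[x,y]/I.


k[x,y], I = (x^23, y^3), d = 24
Need i < 23 and d-i < 3.
Range: 22 <= i <= 22.
H(24) = 1


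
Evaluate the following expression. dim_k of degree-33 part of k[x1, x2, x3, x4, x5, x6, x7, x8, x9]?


C(d+n-1,n-1)=C(41,8)=95548245


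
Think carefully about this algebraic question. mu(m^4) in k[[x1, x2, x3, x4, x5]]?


C(n+d-1,d)=C(8,4)=70


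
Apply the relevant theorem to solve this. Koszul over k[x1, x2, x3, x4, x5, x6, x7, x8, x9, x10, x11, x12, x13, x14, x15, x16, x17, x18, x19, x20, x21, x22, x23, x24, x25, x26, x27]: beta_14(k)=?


C(n,i)=C(27,14)=20058300


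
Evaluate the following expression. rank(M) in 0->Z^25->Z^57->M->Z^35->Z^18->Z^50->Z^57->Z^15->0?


Alt sum=0:
(-1)^0*25 + (-1)^1*57 + (-1)^2*? + (-1)^3*35 + (-1)^4*18 + (-1)^5*50 + (-1)^6*57 + (-1)^7*15=0
rank(M)=57


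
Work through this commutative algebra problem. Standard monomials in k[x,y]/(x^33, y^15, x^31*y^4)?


k[x,y]/I, I = (x^33, y^15, x^31*y^4)
Rect: 33x15=495. Corner: (33-31)x(15-4)=22.
dim = 495-22 = 473


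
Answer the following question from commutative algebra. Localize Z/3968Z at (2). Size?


2-primary part: 3968=2^7*31
Size=2^7=128


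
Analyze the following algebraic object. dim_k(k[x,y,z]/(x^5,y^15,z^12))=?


Basis: x^iy^jz^k, i<5,j<15,k<12
5*15*12=900


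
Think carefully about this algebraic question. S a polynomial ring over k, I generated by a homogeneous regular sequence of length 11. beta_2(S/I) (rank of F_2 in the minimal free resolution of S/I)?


Regular sequence => Koszul complex is the minimal free resolution.
Syz_1 minimally generated by Koszul relations f_i*e_j - f_j*e_i (i<j): mu(Syz_1) = beta_2 = C(m,2) = m(m-1)/2
m=11
11*10/2 = 55


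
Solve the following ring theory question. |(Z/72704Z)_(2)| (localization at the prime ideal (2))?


2-primary part: 72704=2^10*71
Size=2^10=1024


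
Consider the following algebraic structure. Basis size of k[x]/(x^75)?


Basis: 1,x,...,x^74
dim=75


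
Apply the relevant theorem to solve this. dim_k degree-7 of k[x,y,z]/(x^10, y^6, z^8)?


Need i<10, j<6, k<8 with i+j+k=7.
For each i, j ranges over max(0,7-i-7)..min(5,7-i):
  i=0: j in [0,5] -> 6
  i=1: j in [0,5] -> 6
  i=2: j in [0,5] -> 6
  i=3: j in [0,4] -> 5
  i=4: j in [0,3] -> 4
  i=5: j in [0,2] -> 3
  i=6: j in [0,1] -> 2
  i=7: j in [0,0] -> 1
H(7) = 6+6+6+5+4+3+2+1 = 33


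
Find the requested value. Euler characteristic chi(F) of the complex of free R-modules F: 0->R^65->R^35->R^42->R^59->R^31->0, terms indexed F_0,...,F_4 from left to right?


chi = sum (-1)^i * rank:
(-1)^0*65=65
(-1)^1*35=-35
(-1)^2*42=42
(-1)^3*59=-59
(-1)^4*31=31
chi=44


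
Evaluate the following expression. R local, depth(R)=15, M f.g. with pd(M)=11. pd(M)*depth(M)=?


pd+depth=15
depth=15-11=4
pd*depth=11*4=44


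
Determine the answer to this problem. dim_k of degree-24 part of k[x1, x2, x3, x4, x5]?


C(d+n-1,n-1)=C(28,4)=20475


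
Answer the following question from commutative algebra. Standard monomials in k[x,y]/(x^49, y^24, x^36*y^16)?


k[x,y]/I, I = (x^49, y^24, x^36*y^16)
Rect: 49x24=1176. Corner: (49-36)x(24-16)=104.
dim = 1176-104 = 1072


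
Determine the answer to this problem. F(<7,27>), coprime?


gcd(7,27)=1 => F=ab-a-b=7*27-7-27=189-34=155


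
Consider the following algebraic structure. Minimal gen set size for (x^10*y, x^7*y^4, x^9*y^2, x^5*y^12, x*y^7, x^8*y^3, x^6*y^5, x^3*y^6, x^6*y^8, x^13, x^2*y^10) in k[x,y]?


Remove redundant (divisible by others).
x^2*y^10 redundant.
x^6*y^8 redundant.
x^5*y^12 redundant.
Min: x^13, x^10*y, x^9*y^2, x^8*y^3, x^7*y^4, x^6*y^5, x^3*y^6, x*y^7
Count=8


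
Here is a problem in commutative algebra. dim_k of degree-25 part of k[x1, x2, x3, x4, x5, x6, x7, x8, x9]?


C(d+n-1,n-1)=C(33,8)=13884156


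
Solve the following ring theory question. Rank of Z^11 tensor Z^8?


rank(M(x)N) = rank(M)*rank(N)
11*8 = 88


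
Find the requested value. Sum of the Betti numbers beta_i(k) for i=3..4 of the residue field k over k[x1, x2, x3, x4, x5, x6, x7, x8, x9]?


Koszul resolution: beta_i(k)=C(n,i), n=9
C(9,3)=84, C(9,4)=126
Sum=210


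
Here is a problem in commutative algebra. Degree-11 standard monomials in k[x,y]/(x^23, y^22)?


k[x,y], I = (x^23, y^22), d = 11
Need i < 23 and d-i < 22.
Range: 0 <= i <= 11.
H(11) = 12


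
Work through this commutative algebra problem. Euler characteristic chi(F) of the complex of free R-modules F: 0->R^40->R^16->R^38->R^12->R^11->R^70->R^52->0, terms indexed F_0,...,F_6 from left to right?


chi = sum (-1)^i * rank:
(-1)^0*40=40
(-1)^1*16=-16
(-1)^2*38=38
(-1)^3*12=-12
(-1)^4*11=11
(-1)^5*70=-70
(-1)^6*52=52
chi=43


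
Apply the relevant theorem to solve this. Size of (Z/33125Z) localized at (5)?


5-primary part: 33125=5^4*53
Size=5^4=625


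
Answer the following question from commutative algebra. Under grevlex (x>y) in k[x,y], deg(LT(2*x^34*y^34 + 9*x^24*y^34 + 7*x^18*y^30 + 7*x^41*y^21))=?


LT: 2*x^34*y^34
deg_x=34, deg_y=34
Total=34+34=68


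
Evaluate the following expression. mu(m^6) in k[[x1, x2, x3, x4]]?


C(n+d-1,d)=C(9,6)=84


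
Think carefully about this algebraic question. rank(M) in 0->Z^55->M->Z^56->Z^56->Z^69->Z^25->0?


Alt sum=0:
(-1)^0*55 + (-1)^1*? + (-1)^2*56 + (-1)^3*56 + (-1)^4*69 + (-1)^5*25=0
rank(M)=99


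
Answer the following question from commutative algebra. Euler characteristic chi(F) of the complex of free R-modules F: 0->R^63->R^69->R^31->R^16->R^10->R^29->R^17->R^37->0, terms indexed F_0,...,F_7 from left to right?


chi = sum (-1)^i * rank:
(-1)^0*63=63
(-1)^1*69=-69
(-1)^2*31=31
(-1)^3*16=-16
(-1)^4*10=10
(-1)^5*29=-29
(-1)^6*17=17
(-1)^7*37=-37
chi=-30


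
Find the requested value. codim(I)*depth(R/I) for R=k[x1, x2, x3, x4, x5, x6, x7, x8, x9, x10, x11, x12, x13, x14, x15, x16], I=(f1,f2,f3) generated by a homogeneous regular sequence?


codim=3, depth=dim(R/I)=16-3=13
Product=3*13=39


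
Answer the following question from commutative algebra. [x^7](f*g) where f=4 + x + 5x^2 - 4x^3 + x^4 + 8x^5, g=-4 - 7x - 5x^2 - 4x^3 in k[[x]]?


[x^7] = sum a_i*b_j, i+j=7
  1*-4=-4
  8*-5=-40
Sum=-44


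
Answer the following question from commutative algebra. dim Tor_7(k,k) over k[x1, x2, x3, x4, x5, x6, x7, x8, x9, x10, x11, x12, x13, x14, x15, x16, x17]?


Koszul: C(n,i)=C(17,7)=19448


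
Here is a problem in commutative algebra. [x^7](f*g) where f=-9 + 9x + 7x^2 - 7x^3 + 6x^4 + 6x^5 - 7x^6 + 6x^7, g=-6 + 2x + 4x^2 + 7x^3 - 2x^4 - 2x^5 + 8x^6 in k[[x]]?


[x^7] = sum a_i*b_j, i+j=7
  9*8=72
  7*-2=-14
  -7*-2=14
  6*7=42
  6*4=24
  -7*2=-14
  6*-6=-36
Sum=88


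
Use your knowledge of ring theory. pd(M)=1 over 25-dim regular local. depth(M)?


pd+depth=depth(R)=25
depth=25-1=24


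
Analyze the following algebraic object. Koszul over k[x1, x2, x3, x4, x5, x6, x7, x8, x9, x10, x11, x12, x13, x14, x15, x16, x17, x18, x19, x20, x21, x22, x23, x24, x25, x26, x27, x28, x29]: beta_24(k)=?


C(n,i)=C(29,24)=118755


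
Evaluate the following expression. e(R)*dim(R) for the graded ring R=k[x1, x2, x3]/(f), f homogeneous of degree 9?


e(R)=deg(f)=9, dim(R)=3-1=2
e*dim=9*2=18


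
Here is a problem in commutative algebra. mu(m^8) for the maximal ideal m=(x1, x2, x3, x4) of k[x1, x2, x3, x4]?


Graded Nakayama: mu(m^d) = dim_k (m^d/m^(d+1)) = #degree-8 monomials in 4 vars
C(n+d-1,d)=C(11,8)=165


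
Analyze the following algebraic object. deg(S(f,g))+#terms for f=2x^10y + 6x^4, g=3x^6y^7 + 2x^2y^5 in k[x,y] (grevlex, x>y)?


LT(f)=2x^10y, LT(g)=3x^6y^7
lcm(LM)=x^10y^7
S(f,g) (scaled by 6 to clear denominators) = 3y^6*f - 2x^4*g = -4x^6y^5 + 18x^4y^6
2 terms, deg 11.
11+2=13


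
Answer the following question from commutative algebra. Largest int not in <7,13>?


gcd(7,13)=1 => F=ab-a-b=7*13-7-13=91-20=71


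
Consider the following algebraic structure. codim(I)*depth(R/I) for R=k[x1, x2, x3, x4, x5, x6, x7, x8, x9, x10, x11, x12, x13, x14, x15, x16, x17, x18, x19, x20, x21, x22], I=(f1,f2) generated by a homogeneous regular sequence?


codim=2, depth=dim(R/I)=22-2=20
Product=2*20=40


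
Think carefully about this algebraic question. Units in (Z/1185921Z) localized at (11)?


Local ring = Z/14641Z.
phi(14641) = 11^3*(11-1) = 13310


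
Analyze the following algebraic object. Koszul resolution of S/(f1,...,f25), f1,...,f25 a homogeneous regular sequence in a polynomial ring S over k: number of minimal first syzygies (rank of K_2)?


Regular sequence => Koszul complex is the minimal free resolution.
Syz_1 minimally generated by Koszul relations f_i*e_j - f_j*e_i (i<j): mu(Syz_1) = beta_2 = C(m,2) = m(m-1)/2
m=25
25*24/2 = 300


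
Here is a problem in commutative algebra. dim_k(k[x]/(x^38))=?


Basis: 1,x,...,x^37
dim=38


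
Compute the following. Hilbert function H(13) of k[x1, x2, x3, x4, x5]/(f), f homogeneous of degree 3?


C(17,4)-C(14,4)=2380-1001=1379


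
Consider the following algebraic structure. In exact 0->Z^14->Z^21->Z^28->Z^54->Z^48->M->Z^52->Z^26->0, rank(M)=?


Alt sum=0:
(-1)^0*14 + (-1)^1*21 + (-1)^2*28 + (-1)^3*54 + (-1)^4*48 + (-1)^5*? + (-1)^6*52 + (-1)^7*26=0
rank(M)=41


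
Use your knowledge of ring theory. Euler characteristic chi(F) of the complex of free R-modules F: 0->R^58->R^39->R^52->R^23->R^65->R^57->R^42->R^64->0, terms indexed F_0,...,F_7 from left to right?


chi = sum (-1)^i * rank:
(-1)^0*58=58
(-1)^1*39=-39
(-1)^2*52=52
(-1)^3*23=-23
(-1)^4*65=65
(-1)^5*57=-57
(-1)^6*42=42
(-1)^7*64=-64
chi=34


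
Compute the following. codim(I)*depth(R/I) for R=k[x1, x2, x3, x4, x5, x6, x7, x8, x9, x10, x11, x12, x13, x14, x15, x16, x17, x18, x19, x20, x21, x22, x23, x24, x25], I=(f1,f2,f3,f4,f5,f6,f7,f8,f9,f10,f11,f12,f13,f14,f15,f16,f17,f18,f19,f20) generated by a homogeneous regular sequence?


codim=20, depth=dim(R/I)=25-20=5
Product=20*5=100


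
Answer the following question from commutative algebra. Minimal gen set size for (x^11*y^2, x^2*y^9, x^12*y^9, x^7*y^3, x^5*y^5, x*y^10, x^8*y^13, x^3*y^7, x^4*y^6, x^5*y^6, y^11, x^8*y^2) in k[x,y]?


Remove redundant (divisible by others).
x^12*y^9 redundant.
x^11*y^2 redundant.
x^8*y^13 redundant.
x^5*y^6 redundant.
Min: x^8*y^2, x^7*y^3, x^5*y^5, x^4*y^6, x^3*y^7, x^2*y^9, x*y^10, y^11
Count=8


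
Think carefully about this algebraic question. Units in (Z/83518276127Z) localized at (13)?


Local ring = Z/62748517Z.
phi(62748517) = 13^6*(13-1) = 57921708


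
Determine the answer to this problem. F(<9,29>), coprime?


gcd(9,29)=1 => F=ab-a-b=9*29-9-29=261-38=223


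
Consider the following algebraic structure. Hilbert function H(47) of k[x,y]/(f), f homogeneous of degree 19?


H(t)=d for t>=d-1.
d=19, t=47
H(47)=19


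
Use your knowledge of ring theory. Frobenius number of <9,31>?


gcd(9,31)=1 => F=ab-a-b=9*31-9-31=279-40=239


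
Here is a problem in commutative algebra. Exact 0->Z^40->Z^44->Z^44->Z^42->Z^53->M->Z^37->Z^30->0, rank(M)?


Alt sum=0:
(-1)^0*40 + (-1)^1*44 + (-1)^2*44 + (-1)^3*42 + (-1)^4*53 + (-1)^5*? + (-1)^6*37 + (-1)^7*30=0
rank(M)=58


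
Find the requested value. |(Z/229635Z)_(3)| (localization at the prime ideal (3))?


3-primary part: 229635=3^8*35
Size=3^8=6561


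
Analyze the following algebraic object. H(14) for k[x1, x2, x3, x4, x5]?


C(d+n-1,n-1)=C(18,4)=3060


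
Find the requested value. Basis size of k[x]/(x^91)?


Basis: 1,x,...,x^90
dim=91


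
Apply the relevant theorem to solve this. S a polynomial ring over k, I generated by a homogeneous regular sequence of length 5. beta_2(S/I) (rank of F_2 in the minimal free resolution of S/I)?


Regular sequence => Koszul complex is the minimal free resolution.
Syz_1 minimally generated by Koszul relations f_i*e_j - f_j*e_i (i<j): mu(Syz_1) = beta_2 = C(m,2) = m(m-1)/2
m=5
5*4/2 = 10


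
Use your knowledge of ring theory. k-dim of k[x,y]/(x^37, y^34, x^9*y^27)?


k[x,y]/I, I = (x^37, y^34, x^9*y^27)
Rect: 37x34=1258. Corner: (37-9)x(34-27)=196.
dim = 1258-196 = 1062


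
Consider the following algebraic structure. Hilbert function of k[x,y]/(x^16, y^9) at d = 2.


k[x,y], I = (x^16, y^9), d = 2
Need i < 16 and d-i < 9.
Range: 0 <= i <= 2.
H(2) = 3


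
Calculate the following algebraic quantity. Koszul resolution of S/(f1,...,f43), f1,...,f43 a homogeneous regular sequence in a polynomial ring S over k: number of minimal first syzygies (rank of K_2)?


Regular sequence => Koszul complex is the minimal free resolution.
Syz_1 minimally generated by Koszul relations f_i*e_j - f_j*e_i (i<j): mu(Syz_1) = beta_2 = C(m,2) = m(m-1)/2
m=43
43*42/2 = 903


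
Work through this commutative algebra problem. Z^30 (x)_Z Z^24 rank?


rank(M(x)N) = rank(M)*rank(N)
30*24 = 720


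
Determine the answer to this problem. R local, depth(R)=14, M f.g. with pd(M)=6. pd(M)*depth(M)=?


pd+depth=14
depth=14-6=8
pd*depth=6*8=48


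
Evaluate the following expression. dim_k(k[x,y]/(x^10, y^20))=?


Basis: x^i*y^j, i<10, j<20
10*20=200


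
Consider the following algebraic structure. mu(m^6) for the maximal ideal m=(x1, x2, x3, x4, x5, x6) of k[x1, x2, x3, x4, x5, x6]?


Graded Nakayama: mu(m^d) = dim_k (m^d/m^(d+1)) = #degree-6 monomials in 6 vars
C(n+d-1,d)=C(11,6)=462


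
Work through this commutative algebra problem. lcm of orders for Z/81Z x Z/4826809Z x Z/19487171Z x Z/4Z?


Exponent = lcm of the cyclic orders; pairwise coprime => product.
3^4*13^6*11^7*2^2=81*4826809*19487171*4=30475716167017836


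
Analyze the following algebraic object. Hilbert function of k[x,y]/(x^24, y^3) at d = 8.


k[x,y], I = (x^24, y^3), d = 8
Need i < 24 and d-i < 3.
Range: 6 <= i <= 8.
H(8) = 3


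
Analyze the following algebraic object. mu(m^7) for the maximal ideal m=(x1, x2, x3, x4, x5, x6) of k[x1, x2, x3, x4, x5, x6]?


Graded Nakayama: mu(m^d) = dim_k (m^d/m^(d+1)) = #degree-7 monomials in 6 vars
C(n+d-1,d)=C(12,7)=792


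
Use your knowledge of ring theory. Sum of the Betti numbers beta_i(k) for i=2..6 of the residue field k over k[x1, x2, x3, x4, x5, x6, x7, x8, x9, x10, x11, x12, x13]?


Koszul resolution: beta_i(k)=C(n,i), n=13
C(13,2)=78, C(13,3)=286, C(13,4)=715, C(13,5)=1287, C(13,6)=1716
Sum=4082


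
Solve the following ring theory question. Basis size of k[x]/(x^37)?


Basis: 1,x,...,x^36
dim=37
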